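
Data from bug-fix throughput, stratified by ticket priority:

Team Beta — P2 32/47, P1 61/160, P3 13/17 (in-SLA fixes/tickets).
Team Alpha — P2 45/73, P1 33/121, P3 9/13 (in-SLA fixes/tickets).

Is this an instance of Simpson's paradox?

P2: Team Beta 32/47 = 68.1%, Team Alpha 45/73 = 61.6% → Team Beta
P1: Team Beta 61/160 = 38.1%, Team Alpha 33/121 = 27.3% → Team Beta
P3: Team Beta 13/17 = 76.5%, Team Alpha 9/13 = 69.2% → Team Beta
Overall: Team Beta 106/224 = 47.3%, Team Alpha 87/207 = 42.0% → Team Beta
Team Beta wins overall and in every ticket group — no reversal.

No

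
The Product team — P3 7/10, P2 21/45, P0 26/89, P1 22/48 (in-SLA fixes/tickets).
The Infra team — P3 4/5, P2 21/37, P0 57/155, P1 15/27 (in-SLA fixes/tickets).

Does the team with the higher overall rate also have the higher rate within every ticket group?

Yes

P3: the Product team 7/10 = 70.0%, the Infra team 4/5 = 80.0% → the Infra team
P2: the Product team 21/45 = 46.7%, the Infra team 21/37 = 56.8% → the Infra team
P0: the Product team 26/89 = 29.2%, the Infra team 57/155 = 36.8% → the Infra team
P1: the Product team 22/48 = 45.8%, the Infra team 15/27 = 55.6% → the Infra team
Overall: the Product team 76/192 = 39.6%, the Infra team 97/224 = 43.3% → the Infra team
The Infra team wins overall and in every ticket group — no reversal.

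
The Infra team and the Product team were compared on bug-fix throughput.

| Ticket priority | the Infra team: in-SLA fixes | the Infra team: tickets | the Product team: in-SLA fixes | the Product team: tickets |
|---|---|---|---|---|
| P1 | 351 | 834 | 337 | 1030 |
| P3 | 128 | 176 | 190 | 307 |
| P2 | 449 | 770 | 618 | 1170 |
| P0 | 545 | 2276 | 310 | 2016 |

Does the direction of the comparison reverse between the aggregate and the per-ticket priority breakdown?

P1: the Infra team 351/834 = 42.1%, the Product team 337/1030 = 32.7% → the Infra team
P3: the Infra team 128/176 = 72.7%, the Product team 190/307 = 61.9% → the Infra team
P2: the Infra team 449/770 = 58.3%, the Product team 618/1170 = 52.8% → the Infra team
P0: the Infra team 545/2276 = 23.9%, the Product team 310/2016 = 15.4% → the Infra team
Overall: the Infra team 1473/4056 = 36.3%, the Product team 1455/4523 = 32.2% → the Infra team
The Infra team wins overall and in every ticket group — no reversal.

No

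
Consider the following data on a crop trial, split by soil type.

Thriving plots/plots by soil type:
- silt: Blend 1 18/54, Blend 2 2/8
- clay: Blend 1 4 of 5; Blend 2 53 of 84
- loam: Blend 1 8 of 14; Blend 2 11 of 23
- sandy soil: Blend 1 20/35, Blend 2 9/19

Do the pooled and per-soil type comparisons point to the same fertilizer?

Silt: Blend 1 18/54 = 33.3%, Blend 2 2/8 = 25.0% → Blend 1
Clay: Blend 1 4/5 = 80.0%, Blend 2 53/84 = 63.1% → Blend 1
Loam: Blend 1 8/14 = 57.1%, Blend 2 11/23 = 47.8% → Blend 1
Sandy soil: Blend 1 20/35 = 57.1%, Blend 2 9/19 = 47.4% → Blend 1
Overall: Blend 1 50/108 = 46.3%, Blend 2 75/134 = 56.0% → Blend 2
Blend 1 wins each soil group but Blend 2 wins overall — the comparison reverses. Blend 1's plots skew toward silt, which has a lower base rate.

No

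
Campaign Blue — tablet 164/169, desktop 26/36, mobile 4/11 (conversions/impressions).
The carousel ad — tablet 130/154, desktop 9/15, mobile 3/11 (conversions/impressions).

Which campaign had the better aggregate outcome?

Campaign Blue

Tablet: Campaign Blue 164/169 = 97.0%, the carousel ad 130/154 = 84.4% → Campaign Blue
Desktop: Campaign Blue 26/36 = 72.2%, the carousel ad 9/15 = 60.0% → Campaign Blue
Mobile: Campaign Blue 4/11 = 36.4%, the carousel ad 3/11 = 27.3% → Campaign Blue
Overall: Campaign Blue 194/216 = 89.8%, the carousel ad 142/180 = 78.9% → Campaign Blue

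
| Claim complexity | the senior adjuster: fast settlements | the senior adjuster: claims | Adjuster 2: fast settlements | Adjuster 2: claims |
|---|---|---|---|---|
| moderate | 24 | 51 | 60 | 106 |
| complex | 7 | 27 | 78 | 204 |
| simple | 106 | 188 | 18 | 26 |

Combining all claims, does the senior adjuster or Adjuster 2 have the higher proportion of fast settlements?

the senior adjuster

Moderate: the senior adjuster 24/51 = 47.1%, Adjuster 2 60/106 = 56.6% → Adjuster 2
Complex: the senior adjuster 7/27 = 25.9%, Adjuster 2 78/204 = 38.2% → Adjuster 2
Simple: the senior adjuster 106/188 = 56.4%, Adjuster 2 18/26 = 69.2% → Adjuster 2
Overall: the senior adjuster 137/266 = 51.5%, Adjuster 2 156/336 = 46.4% → the senior adjuster
(Adjuster 2 wins every claim group but the senior adjuster wins overall — Adjuster 2's claims skew toward the low-rate complex group.)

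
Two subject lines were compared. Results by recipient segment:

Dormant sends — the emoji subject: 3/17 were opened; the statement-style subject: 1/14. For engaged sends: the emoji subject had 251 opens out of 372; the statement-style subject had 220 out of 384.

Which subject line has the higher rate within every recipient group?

Dormant: the emoji subject 3/17 = 17.6%, the statement-style subject 1/14 = 7.1% → the emoji subject
Engaged: the emoji subject 251/372 = 67.5%, the statement-style subject 220/384 = 57.3% → the emoji subject
The emoji subject has the higher rate in both groups.

the emoji subject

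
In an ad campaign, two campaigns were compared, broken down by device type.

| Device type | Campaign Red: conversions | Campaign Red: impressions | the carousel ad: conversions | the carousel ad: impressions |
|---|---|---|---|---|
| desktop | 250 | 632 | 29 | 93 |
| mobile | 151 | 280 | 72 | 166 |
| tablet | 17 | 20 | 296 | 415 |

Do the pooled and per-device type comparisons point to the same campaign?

Desktop: Campaign Red 250/632 = 39.6%, the carousel ad 29/93 = 31.2% → Campaign Red
Mobile: Campaign Red 151/280 = 53.9%, the carousel ad 72/166 = 43.4% → Campaign Red
Tablet: Campaign Red 17/20 = 85.0%, the carousel ad 296/415 = 71.3% → Campaign Red
Overall: Campaign Red 418/932 = 44.8%, the carousel ad 397/674 = 58.9% → the carousel ad
Campaign Red wins each device group but the carousel ad wins overall — the comparison reverses. Campaign Red's impressions skew toward desktop, which has a lower base rate.

No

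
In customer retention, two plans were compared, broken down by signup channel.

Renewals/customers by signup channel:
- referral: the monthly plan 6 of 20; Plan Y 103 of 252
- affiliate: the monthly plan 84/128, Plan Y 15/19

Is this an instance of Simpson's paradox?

Referral: the monthly plan 6/20 = 30.0%, Plan Y 103/252 = 40.9% → Plan Y
Affiliate: the monthly plan 84/128 = 65.6%, Plan Y 15/19 = 78.9% → Plan Y
Overall: the monthly plan 90/148 = 60.8%, Plan Y 118/271 = 43.5% → the monthly plan
Plan Y wins each signup group but the monthly plan wins overall — the comparison reverses. Plan Y's customers skew toward referral, which has a lower base rate.

Yes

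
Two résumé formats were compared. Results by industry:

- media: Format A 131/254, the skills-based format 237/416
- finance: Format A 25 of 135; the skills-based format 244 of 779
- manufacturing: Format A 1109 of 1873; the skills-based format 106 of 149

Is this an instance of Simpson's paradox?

Yes

Media: Format A 131/254 = 51.6%, the skills-based format 237/416 = 57.0% → the skills-based format
Finance: Format A 25/135 = 18.5%, the skills-based format 244/779 = 31.3% → the skills-based format
Manufacturing: Format A 1109/1873 = 59.2%, the skills-based format 106/149 = 71.1% → the skills-based format
Overall: Format A 1265/2262 = 55.9%, the skills-based format 587/1344 = 43.7% → Format A
The skills-based format wins each industry group but Format A wins overall — the comparison reverses. The skills-based format's applications skew toward finance, which has a lower base rate.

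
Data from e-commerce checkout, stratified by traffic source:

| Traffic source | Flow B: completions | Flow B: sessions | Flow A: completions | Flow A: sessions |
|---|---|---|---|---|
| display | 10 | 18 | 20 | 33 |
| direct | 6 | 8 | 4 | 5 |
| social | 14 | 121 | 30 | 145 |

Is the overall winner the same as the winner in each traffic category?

Display: Flow B 10/18 = 55.6%, Flow A 20/33 = 60.6% → Flow A
Direct: Flow B 6/8 = 75.0%, Flow A 4/5 = 80.0% → Flow A
Social: Flow B 14/121 = 11.6%, Flow A 30/145 = 20.7% → Flow A
Overall: Flow B 30/147 = 20.4%, Flow A 54/183 = 29.5% → Flow A
Flow A wins overall and in every traffic group — no reversal.

Yes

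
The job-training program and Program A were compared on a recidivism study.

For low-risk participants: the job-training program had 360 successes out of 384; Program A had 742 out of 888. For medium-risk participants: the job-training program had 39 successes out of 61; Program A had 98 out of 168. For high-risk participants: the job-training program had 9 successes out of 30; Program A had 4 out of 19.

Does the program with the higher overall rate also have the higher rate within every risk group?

Yes

Low-risk: the job-training program 360/384 = 93.8%, Program A 742/888 = 83.6% → the job-training program
Medium-risk: the job-training program 39/61 = 63.9%, Program A 98/168 = 58.3% → the job-training program
High-risk: the job-training program 9/30 = 30.0%, Program A 4/19 = 21.1% → the job-training program
Overall: the job-training program 408/475 = 85.9%, Program A 844/1075 = 78.5% → the job-training program
The job-training program wins overall and in every risk group — no reversal.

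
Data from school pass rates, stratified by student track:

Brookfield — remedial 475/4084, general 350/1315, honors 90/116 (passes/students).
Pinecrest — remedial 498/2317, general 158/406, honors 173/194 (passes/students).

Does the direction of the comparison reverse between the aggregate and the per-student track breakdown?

No

Remedial: Brookfield 475/4084 = 11.6%, Pinecrest 498/2317 = 21.5% → Pinecrest
General: Brookfield 350/1315 = 26.6%, Pinecrest 158/406 = 38.9% → Pinecrest
Honors: Brookfield 90/116 = 77.6%, Pinecrest 173/194 = 89.2% → Pinecrest
Overall: Brookfield 915/5515 = 16.6%, Pinecrest 829/2917 = 28.4% → Pinecrest
Pinecrest wins overall and in every student group — no reversal.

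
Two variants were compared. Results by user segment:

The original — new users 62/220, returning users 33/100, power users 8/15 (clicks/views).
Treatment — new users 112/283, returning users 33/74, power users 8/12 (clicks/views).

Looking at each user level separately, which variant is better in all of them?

Treatment

New users: the original 62/220 = 28.2%, Treatment 112/283 = 39.6% → Treatment
Returning users: the original 33/100 = 33.0%, Treatment 33/74 = 44.6% → Treatment
Power users: the original 8/15 = 53.3%, Treatment 8/12 = 66.7% → Treatment
Treatment has the higher rate in all 3 groups.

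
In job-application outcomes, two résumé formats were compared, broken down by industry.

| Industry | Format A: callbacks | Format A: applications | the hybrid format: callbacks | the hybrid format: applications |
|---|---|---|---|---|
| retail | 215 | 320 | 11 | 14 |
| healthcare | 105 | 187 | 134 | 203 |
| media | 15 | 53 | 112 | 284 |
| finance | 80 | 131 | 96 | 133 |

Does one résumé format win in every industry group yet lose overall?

Yes

Retail: Format A 215/320 = 67.2%, the hybrid format 11/14 = 78.6% → the hybrid format
Healthcare: Format A 105/187 = 56.1%, the hybrid format 134/203 = 66.0% → the hybrid format
Media: Format A 15/53 = 28.3%, the hybrid format 112/284 = 39.4% → the hybrid format
Finance: Format A 80/131 = 61.1%, the hybrid format 96/133 = 72.2% → the hybrid format
Overall: Format A 415/691 = 60.1%, the hybrid format 353/634 = 55.7% → Format A
The hybrid format wins each industry group but Format A wins overall — the comparison reverses. The hybrid format's applications skew toward media, which has a lower base rate.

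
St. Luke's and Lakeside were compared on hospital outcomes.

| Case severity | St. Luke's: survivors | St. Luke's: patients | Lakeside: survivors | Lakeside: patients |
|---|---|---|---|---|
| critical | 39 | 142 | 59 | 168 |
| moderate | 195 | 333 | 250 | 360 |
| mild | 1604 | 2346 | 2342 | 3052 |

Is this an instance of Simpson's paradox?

Critical: St. Luke's 39/142 = 27.5%, Lakeside 59/168 = 35.1% → Lakeside
Moderate: St. Luke's 195/333 = 58.6%, Lakeside 250/360 = 69.4% → Lakeside
Mild: St. Luke's 1604/2346 = 68.4%, Lakeside 2342/3052 = 76.7% → Lakeside
Overall: St. Luke's 1838/2821 = 65.2%, Lakeside 2651/3580 = 74.1% → Lakeside
Lakeside wins overall and in every case group — no reversal.

No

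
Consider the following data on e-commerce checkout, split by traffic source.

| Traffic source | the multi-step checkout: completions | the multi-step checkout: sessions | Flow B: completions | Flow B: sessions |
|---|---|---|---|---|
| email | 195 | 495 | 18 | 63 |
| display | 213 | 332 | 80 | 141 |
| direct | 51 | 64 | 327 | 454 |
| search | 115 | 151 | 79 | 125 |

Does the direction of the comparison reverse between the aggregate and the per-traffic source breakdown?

Email: the multi-step checkout 195/495 = 39.4%, Flow B 18/63 = 28.6% → the multi-step checkout
Display: the multi-step checkout 213/332 = 64.2%, Flow B 80/141 = 56.7% → the multi-step checkout
Direct: the multi-step checkout 51/64 = 79.7%, Flow B 327/454 = 72.0% → the multi-step checkout
Search: the multi-step checkout 115/151 = 76.2%, Flow B 79/125 = 63.2% → the multi-step checkout
Overall: the multi-step checkout 574/1042 = 55.1%, Flow B 504/783 = 64.4% → Flow B
The multi-step checkout wins each traffic group but Flow B wins overall — the comparison reverses. The multi-step checkout's sessions skew toward email, which has a lower base rate.

Yes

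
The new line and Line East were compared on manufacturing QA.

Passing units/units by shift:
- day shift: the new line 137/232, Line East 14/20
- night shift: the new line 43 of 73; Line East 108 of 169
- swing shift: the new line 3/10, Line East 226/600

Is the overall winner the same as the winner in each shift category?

Day shift: the new line 137/232 = 59.1%, Line East 14/20 = 70.0% → Line East
Night shift: the new line 43/73 = 58.9%, Line East 108/169 = 63.9% → Line East
Swing shift: the new line 3/10 = 30.0%, Line East 226/600 = 37.7% → Line East
Overall: the new line 183/315 = 58.1%, Line East 348/789 = 44.1% → the new line
Line East wins each shift group but the new line wins overall — the comparison reverses. Line East's units skew toward swing shift, which has a lower base rate.

No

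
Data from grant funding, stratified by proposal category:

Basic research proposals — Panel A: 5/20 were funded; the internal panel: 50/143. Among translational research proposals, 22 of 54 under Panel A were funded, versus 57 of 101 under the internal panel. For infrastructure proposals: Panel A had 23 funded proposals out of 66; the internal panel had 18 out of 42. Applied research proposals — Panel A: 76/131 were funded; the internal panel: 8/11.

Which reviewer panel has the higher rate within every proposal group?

the internal panel

Basic research: Panel A 5/20 = 25.0%, the internal panel 50/143 = 35.0% → the internal panel
Translational research: Panel A 22/54 = 40.7%, the internal panel 57/101 = 56.4% → the internal panel
Infrastructure: Panel A 23/66 = 34.8%, the internal panel 18/42 = 42.9% → the internal panel
Applied research: Panel A 76/131 = 58.0%, the internal panel 8/11 = 72.7% → the internal panel
The internal panel has the higher rate in all 4 groups.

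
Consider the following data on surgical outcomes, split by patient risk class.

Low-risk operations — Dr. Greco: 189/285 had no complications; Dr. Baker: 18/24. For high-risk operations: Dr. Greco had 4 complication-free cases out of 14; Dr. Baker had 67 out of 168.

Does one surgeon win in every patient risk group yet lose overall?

Yes

Low-risk: Dr. Greco 189/285 = 66.3%, Dr. Baker 18/24 = 75.0% → Dr. Baker
High-risk: Dr. Greco 4/14 = 28.6%, Dr. Baker 67/168 = 39.9% → Dr. Baker
Overall: Dr. Greco 193/299 = 64.5%, Dr. Baker 85/192 = 44.3% → Dr. Greco
Dr. Baker wins each patient risk group but Dr. Greco wins overall — the comparison reverses. Dr. Baker's operations skew toward high-risk, which has a lower base rate.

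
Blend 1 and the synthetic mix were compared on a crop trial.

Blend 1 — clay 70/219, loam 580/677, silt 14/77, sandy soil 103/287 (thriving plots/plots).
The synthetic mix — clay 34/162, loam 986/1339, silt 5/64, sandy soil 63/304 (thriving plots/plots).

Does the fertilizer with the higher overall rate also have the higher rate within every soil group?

Yes

Clay: Blend 1 70/219 = 32.0%, the synthetic mix 34/162 = 21.0% → Blend 1
Loam: Blend 1 580/677 = 85.7%, the synthetic mix 986/1339 = 73.6% → Blend 1
Silt: Blend 1 14/77 = 18.2%, the synthetic mix 5/64 = 7.8% → Blend 1
Sandy soil: Blend 1 103/287 = 35.9%, the synthetic mix 63/304 = 20.7% → Blend 1
Overall: Blend 1 767/1260 = 60.9%, the synthetic mix 1088/1869 = 58.2% → Blend 1
Blend 1 wins overall and in every soil group — no reversal.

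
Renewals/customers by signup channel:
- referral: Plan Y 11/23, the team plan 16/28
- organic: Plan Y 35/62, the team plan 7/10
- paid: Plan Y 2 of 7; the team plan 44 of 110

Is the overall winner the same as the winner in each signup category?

No

Referral: Plan Y 11/23 = 47.8%, the team plan 16/28 = 57.1% → the team plan
Organic: Plan Y 35/62 = 56.5%, the team plan 7/10 = 70.0% → the team plan
Paid: Plan Y 2/7 = 28.6%, the team plan 44/110 = 40.0% → the team plan
Overall: Plan Y 48/92 = 52.2%, the team plan 67/148 = 45.3% → Plan Y
The team plan wins each signup group but Plan Y wins overall — the comparison reverses. The team plan's customers skew toward paid, which has a lower base rate.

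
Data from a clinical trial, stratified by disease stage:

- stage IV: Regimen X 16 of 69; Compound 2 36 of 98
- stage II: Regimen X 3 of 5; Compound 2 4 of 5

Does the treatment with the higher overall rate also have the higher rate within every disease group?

Stage IV: Regimen X 16/69 = 23.2%, Compound 2 36/98 = 36.7% → Compound 2
Stage II: Regimen X 3/5 = 60.0%, Compound 2 4/5 = 80.0% → Compound 2
Overall: Regimen X 19/74 = 25.7%, Compound 2 40/103 = 38.8% → Compound 2
Compound 2 wins overall and in every disease group — no reversal.

Yes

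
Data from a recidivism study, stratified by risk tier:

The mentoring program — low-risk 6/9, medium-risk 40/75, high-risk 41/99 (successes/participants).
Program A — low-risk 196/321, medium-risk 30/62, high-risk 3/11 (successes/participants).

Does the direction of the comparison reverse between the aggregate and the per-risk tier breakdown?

Low-risk: the mentoring program 6/9 = 66.7%, Program A 196/321 = 61.1% → the mentoring program
Medium-risk: the mentoring program 40/75 = 53.3%, Program A 30/62 = 48.4% → the mentoring program
High-risk: the mentoring program 41/99 = 41.4%, Program A 3/11 = 27.3% → the mentoring program
Overall: the mentoring program 87/183 = 47.5%, Program A 229/394 = 58.1% → Program A
The mentoring program wins each risk group but Program A wins overall — the comparison reverses. The mentoring program's participants skew toward high-risk, which has a lower base rate.

Yes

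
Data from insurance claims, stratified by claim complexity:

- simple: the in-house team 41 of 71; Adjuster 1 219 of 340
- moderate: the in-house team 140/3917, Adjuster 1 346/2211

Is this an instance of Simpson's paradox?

Simple: the in-house team 41/71 = 57.7%, Adjuster 1 219/340 = 64.4% → Adjuster 1
Moderate: the in-house team 140/3917 = 3.6%, Adjuster 1 346/2211 = 15.6% → Adjuster 1
Overall: the in-house team 181/3988 = 4.5%, Adjuster 1 565/2551 = 22.1% → Adjuster 1
Adjuster 1 wins overall and in every claim group — no reversal.

No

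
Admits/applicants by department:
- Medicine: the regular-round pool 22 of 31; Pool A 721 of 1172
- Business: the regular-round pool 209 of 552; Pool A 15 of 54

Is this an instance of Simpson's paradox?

Medicine: the regular-round pool 22/31 = 71.0%, Pool A 721/1172 = 61.5% → the regular-round pool
Business: the regular-round pool 209/552 = 37.9%, Pool A 15/54 = 27.8% → the regular-round pool
Overall: the regular-round pool 231/583 = 39.6%, Pool A 736/1226 = 60.0% → Pool A
The regular-round pool wins each department group but Pool A wins overall — the comparison reverses. The regular-round pool's applicants skew toward Business, which has a lower base rate.

Yes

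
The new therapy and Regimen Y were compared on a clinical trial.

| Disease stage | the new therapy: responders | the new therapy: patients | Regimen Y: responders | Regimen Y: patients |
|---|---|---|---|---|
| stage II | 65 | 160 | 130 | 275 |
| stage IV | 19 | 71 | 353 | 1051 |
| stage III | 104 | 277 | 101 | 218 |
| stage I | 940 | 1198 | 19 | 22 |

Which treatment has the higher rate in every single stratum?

Regimen Y

Stage II: the new therapy 65/160 = 40.6%, Regimen Y 130/275 = 47.3% → Regimen Y
Stage IV: the new therapy 19/71 = 26.8%, Regimen Y 353/1051 = 33.6% → Regimen Y
Stage III: the new therapy 104/277 = 37.5%, Regimen Y 101/218 = 46.3% → Regimen Y
Stage I: the new therapy 940/1198 = 78.5%, Regimen Y 19/22 = 86.4% → Regimen Y
Regimen Y has the higher rate in all 4 groups.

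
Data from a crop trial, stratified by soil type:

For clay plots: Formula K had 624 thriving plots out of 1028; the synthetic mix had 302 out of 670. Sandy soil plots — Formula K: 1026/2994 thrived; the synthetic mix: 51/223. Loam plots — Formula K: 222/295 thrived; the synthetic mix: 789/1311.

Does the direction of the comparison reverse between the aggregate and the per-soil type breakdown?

Yes

Clay: Formula K 624/1028 = 60.7%, the synthetic mix 302/670 = 45.1% → Formula K
Sandy soil: Formula K 1026/2994 = 34.3%, the synthetic mix 51/223 = 22.9% → Formula K
Loam: Formula K 222/295 = 75.3%, the synthetic mix 789/1311 = 60.2% → Formula K
Overall: Formula K 1872/4317 = 43.4%, the synthetic mix 1142/2204 = 51.8% → the synthetic mix
Formula K wins each soil group but the synthetic mix wins overall — the comparison reverses. Formula K's plots skew toward sandy soil, which has a lower base rate.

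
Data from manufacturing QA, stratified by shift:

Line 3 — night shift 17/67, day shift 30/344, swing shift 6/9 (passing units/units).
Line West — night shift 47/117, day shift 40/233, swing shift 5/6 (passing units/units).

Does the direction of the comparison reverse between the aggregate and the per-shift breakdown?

No

Night shift: Line 3 17/67 = 25.4%, Line West 47/117 = 40.2% → Line West
Day shift: Line 3 30/344 = 8.7%, Line West 40/233 = 17.2% → Line West
Swing shift: Line 3 6/9 = 66.7%, Line West 5/6 = 83.3% → Line West
Overall: Line 3 53/420 = 12.6%, Line West 92/356 = 25.8% → Line West
Line West wins overall and in every shift group — no reversal.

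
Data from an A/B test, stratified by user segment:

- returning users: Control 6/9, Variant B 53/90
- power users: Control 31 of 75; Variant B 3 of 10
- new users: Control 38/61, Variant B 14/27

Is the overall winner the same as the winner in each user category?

Returning users: Control 6/9 = 66.7%, Variant B 53/90 = 58.9% → Control
Power users: Control 31/75 = 41.3%, Variant B 3/10 = 30.0% → Control
New users: Control 38/61 = 62.3%, Variant B 14/27 = 51.9% → Control
Overall: Control 75/145 = 51.7%, Variant B 70/127 = 55.1% → Variant B
Control wins each user group but Variant B wins overall — the comparison reverses. Control's views skew toward power users, which has a lower base rate.

No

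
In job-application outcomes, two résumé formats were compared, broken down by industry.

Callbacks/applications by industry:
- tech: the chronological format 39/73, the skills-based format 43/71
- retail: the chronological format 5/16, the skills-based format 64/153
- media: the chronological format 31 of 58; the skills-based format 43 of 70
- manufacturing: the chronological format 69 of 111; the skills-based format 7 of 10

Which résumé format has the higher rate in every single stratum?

the skills-based format

Tech: the chronological format 39/73 = 53.4%, the skills-based format 43/71 = 60.6% → the skills-based format
Retail: the chronological format 5/16 = 31.2%, the skills-based format 64/153 = 41.8% → the skills-based format
Media: the chronological format 31/58 = 53.4%, the skills-based format 43/70 = 61.4% → the skills-based format
Manufacturing: the chronological format 69/111 = 62.2%, the skills-based format 7/10 = 70.0% → the skills-based format
The skills-based format has the higher rate in all 4 groups.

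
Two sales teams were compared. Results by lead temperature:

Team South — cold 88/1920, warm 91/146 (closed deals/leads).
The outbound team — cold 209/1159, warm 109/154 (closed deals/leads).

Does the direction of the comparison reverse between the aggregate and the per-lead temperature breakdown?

No

Cold: Team South 88/1920 = 4.6%, the outbound team 209/1159 = 18.0% → the outbound team
Warm: Team South 91/146 = 62.3%, the outbound team 109/154 = 70.8% → the outbound team
Overall: Team South 179/2066 = 8.7%, the outbound team 318/1313 = 24.2% → the outbound team
The outbound team wins overall and in every lead group — no reversal.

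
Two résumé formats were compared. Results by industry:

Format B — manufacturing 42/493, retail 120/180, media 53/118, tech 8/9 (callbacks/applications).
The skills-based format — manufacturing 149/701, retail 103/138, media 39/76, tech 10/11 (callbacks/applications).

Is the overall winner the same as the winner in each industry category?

Manufacturing: Format B 42/493 = 8.5%, the skills-based format 149/701 = 21.3% → the skills-based format
Retail: Format B 120/180 = 66.7%, the skills-based format 103/138 = 74.6% → the skills-based format
Media: Format B 53/118 = 44.9%, the skills-based format 39/76 = 51.3% → the skills-based format
Tech: Format B 8/9 = 88.9%, the skills-based format 10/11 = 90.9% → the skills-based format
Overall: Format B 223/800 = 27.9%, the skills-based format 301/926 = 32.5% → the skills-based format
The skills-based format wins overall and in every industry group — no reversal.

Yes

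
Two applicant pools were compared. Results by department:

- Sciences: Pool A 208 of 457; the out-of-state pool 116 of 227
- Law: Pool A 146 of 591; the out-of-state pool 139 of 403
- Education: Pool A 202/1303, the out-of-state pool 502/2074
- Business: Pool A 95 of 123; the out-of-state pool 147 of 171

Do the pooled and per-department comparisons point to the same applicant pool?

Sciences: Pool A 208/457 = 45.5%, the out-of-state pool 116/227 = 51.1% → the out-of-state pool
Law: Pool A 146/591 = 24.7%, the out-of-state pool 139/403 = 34.5% → the out-of-state pool
Education: Pool A 202/1303 = 15.5%, the out-of-state pool 502/2074 = 24.2% → the out-of-state pool
Business: Pool A 95/123 = 77.2%, the out-of-state pool 147/171 = 86.0% → the out-of-state pool
Overall: Pool A 651/2474 = 26.3%, the out-of-state pool 904/2875 = 31.4% → the out-of-state pool
The out-of-state pool wins overall and in every department group — no reversal.

Yes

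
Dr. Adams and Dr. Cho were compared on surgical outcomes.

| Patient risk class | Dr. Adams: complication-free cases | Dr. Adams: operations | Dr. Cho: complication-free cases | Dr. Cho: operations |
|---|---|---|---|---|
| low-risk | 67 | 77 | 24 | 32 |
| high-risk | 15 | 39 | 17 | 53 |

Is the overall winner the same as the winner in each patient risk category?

Low-risk: Dr. Adams 67/77 = 87.0%, Dr. Cho 24/32 = 75.0% → Dr. Adams
High-risk: Dr. Adams 15/39 = 38.5%, Dr. Cho 17/53 = 32.1% → Dr. Adams
Overall: Dr. Adams 82/116 = 70.7%, Dr. Cho 41/85 = 48.2% → Dr. Adams
Dr. Adams wins overall and in every patient risk group — no reversal.

Yes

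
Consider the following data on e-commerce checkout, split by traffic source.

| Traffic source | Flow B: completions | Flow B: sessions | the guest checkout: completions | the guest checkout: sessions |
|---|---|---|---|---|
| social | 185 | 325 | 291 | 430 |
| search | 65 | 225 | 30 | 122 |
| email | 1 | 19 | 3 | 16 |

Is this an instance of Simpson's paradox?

Social: Flow B 185/325 = 56.9%, the guest checkout 291/430 = 67.7% → the guest checkout
Search: Flow B 65/225 = 28.9%, the guest checkout 30/122 = 24.6% → Flow B
Email: Flow B 1/19 = 5.3%, the guest checkout 3/16 = 18.8% → the guest checkout
Overall: Flow B 251/569 = 44.1%, the guest checkout 324/568 = 57.0% → the guest checkout
Neither sweeps: Flow B wins 1 of 3 groups, the guest checkout wins 2. The guest checkout wins overall but not every group — no Simpson reversal.

No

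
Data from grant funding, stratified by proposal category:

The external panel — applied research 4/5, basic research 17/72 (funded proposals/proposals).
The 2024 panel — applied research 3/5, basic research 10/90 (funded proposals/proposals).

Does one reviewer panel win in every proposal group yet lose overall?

No

Applied research: the external panel 4/5 = 80.0%, the 2024 panel 3/5 = 60.0% → the external panel
Basic research: the external panel 17/72 = 23.6%, the 2024 panel 10/90 = 11.1% → the external panel
Overall: the external panel 21/77 = 27.3%, the 2024 panel 13/95 = 13.7% → the external panel
The external panel wins overall and in every proposal group — no reversal.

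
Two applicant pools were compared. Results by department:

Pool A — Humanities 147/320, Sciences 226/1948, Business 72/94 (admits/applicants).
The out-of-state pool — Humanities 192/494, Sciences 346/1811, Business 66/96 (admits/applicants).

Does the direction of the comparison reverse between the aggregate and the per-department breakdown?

Humanities: Pool A 147/320 = 45.9%, the out-of-state pool 192/494 = 38.9% → Pool A
Sciences: Pool A 226/1948 = 11.6%, the out-of-state pool 346/1811 = 19.1% → the out-of-state pool
Business: Pool A 72/94 = 76.6%, the out-of-state pool 66/96 = 68.8% → Pool A
Overall: Pool A 445/2362 = 18.8%, the out-of-state pool 604/2401 = 25.2% → the out-of-state pool
Neither sweeps: Pool A wins 2 of 3 groups, the out-of-state pool wins 1. The out-of-state pool wins overall but not every group — no Simpson reversal.

No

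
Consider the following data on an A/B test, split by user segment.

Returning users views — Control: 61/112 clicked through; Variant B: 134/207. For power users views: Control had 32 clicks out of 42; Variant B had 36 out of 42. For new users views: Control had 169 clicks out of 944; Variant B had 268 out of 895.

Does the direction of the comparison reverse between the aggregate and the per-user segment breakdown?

Returning users: Control 61/112 = 54.5%, Variant B 134/207 = 64.7% → Variant B
Power users: Control 32/42 = 76.2%, Variant B 36/42 = 85.7% → Variant B
New users: Control 169/944 = 17.9%, Variant B 268/895 = 29.9% → Variant B
Overall: Control 262/1098 = 23.9%, Variant B 438/1144 = 38.3% → Variant B
Variant B wins overall and in every user group — no reversal.

No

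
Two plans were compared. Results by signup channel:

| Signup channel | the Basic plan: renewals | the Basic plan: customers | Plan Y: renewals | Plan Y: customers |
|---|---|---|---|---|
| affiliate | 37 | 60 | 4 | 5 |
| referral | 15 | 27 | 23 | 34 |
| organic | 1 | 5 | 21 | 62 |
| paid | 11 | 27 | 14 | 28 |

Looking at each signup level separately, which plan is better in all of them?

Plan Y

Affiliate: the Basic plan 37/60 = 61.7%, Plan Y 4/5 = 80.0% → Plan Y
Referral: the Basic plan 15/27 = 55.6%, Plan Y 23/34 = 67.6% → Plan Y
Organic: the Basic plan 1/5 = 20.0%, Plan Y 21/62 = 33.9% → Plan Y
Paid: the Basic plan 11/27 = 40.7%, Plan Y 14/28 = 50.0% → Plan Y
Plan Y has the higher rate in all 4 groups.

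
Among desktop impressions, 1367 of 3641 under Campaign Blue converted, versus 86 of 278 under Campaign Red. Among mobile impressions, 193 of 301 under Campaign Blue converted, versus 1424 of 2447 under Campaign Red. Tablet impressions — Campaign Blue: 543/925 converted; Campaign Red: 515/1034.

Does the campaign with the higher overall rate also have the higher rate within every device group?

Desktop: Campaign Blue 1367/3641 = 37.5%, Campaign Red 86/278 = 30.9% → Campaign Blue
Mobile: Campaign Blue 193/301 = 64.1%, Campaign Red 1424/2447 = 58.2% → Campaign Blue
Tablet: Campaign Blue 543/925 = 58.7%, Campaign Red 515/1034 = 49.8% → Campaign Blue
Overall: Campaign Blue 2103/4867 = 43.2%, Campaign Red 2025/3759 = 53.9% → Campaign Red
Campaign Blue wins each device group but Campaign Red wins overall — the comparison reverses. Campaign Blue's impressions skew toward desktop, which has a lower base rate.

No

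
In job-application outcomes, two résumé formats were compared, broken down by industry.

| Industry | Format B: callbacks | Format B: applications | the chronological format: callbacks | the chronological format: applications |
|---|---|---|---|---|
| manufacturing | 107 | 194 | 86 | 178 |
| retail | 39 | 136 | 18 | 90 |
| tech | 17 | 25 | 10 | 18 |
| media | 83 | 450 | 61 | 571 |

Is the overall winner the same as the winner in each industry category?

Yes

Manufacturing: Format B 107/194 = 55.2%, the chronological format 86/178 = 48.3% → Format B
Retail: Format B 39/136 = 28.7%, the chronological format 18/90 = 20.0% → Format B
Tech: Format B 17/25 = 68.0%, the chronological format 10/18 = 55.6% → Format B
Media: Format B 83/450 = 18.4%, the chronological format 61/571 = 10.7% → Format B
Overall: Format B 246/805 = 30.6%, the chronological format 175/857 = 20.4% → Format B
Format B wins overall and in every industry group — no reversal.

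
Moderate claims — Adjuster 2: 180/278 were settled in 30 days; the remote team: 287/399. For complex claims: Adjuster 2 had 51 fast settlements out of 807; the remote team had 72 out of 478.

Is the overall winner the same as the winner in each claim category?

Moderate: Adjuster 2 180/278 = 64.7%, the remote team 287/399 = 71.9% → the remote team
Complex: Adjuster 2 51/807 = 6.3%, the remote team 72/478 = 15.1% → the remote team
Overall: Adjuster 2 231/1085 = 21.3%, the remote team 359/877 = 40.9% → the remote team
The remote team wins overall and in every claim group — no reversal.

Yes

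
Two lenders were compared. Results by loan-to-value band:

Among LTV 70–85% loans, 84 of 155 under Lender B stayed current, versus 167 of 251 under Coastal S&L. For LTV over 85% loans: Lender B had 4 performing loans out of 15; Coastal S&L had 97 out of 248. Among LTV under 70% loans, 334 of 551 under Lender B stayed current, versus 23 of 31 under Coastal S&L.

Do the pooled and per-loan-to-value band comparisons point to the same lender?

LTV 70–85%: Lender B 84/155 = 54.2%, Coastal S&L 167/251 = 66.5% → Coastal S&L
LTV over 85%: Lender B 4/15 = 26.7%, Coastal S&L 97/248 = 39.1% → Coastal S&L
LTV under 70%: Lender B 334/551 = 60.6%, Coastal S&L 23/31 = 74.2% → Coastal S&L
Overall: Lender B 422/721 = 58.5%, Coastal S&L 287/530 = 54.2% → Lender B
Coastal S&L wins each loan-to-value group but Lender B wins overall — the comparison reverses. Coastal S&L's loans skew toward LTV over 85%, which has a lower base rate.

No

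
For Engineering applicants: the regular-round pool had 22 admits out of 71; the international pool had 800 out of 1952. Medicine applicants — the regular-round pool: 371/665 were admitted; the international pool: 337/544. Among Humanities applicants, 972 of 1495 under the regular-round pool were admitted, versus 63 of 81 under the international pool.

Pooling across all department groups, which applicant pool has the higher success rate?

the regular-round pool

Engineering: the regular-round pool 22/71 = 31.0%, the international pool 800/1952 = 41.0% → the international pool
Medicine: the regular-round pool 371/665 = 55.8%, the international pool 337/544 = 61.9% → the international pool
Humanities: the regular-round pool 972/1495 = 65.0%, the international pool 63/81 = 77.8% → the international pool
Overall: the regular-round pool 1365/2231 = 61.2%, the international pool 1200/2577 = 46.6% → the regular-round pool
(The international pool wins every department group but the regular-round pool wins overall — the international pool's applicants skew toward the low-rate Engineering group.)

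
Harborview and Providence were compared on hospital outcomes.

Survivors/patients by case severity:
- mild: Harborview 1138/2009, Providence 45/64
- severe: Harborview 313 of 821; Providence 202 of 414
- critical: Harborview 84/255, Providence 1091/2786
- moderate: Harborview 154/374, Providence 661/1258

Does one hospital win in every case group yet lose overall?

Mild: Harborview 1138/2009 = 56.6%, Providence 45/64 = 70.3% → Providence
Severe: Harborview 313/821 = 38.1%, Providence 202/414 = 48.8% → Providence
Critical: Harborview 84/255 = 32.9%, Providence 1091/2786 = 39.2% → Providence
Moderate: Harborview 154/374 = 41.2%, Providence 661/1258 = 52.5% → Providence
Overall: Harborview 1689/3459 = 48.8%, Providence 1999/4522 = 44.2% → Harborview
Providence wins each case group but Harborview wins overall — the comparison reverses. Providence's patients skew toward critical, which has a lower base rate.

Yes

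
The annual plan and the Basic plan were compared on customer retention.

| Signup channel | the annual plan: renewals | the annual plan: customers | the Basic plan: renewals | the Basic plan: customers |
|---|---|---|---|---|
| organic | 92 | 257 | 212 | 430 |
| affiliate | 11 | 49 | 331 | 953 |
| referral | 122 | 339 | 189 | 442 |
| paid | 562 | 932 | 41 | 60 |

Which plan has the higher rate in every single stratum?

the Basic plan

Organic: the annual plan 92/257 = 35.8%, the Basic plan 212/430 = 49.3% → the Basic plan
Affiliate: the annual plan 11/49 = 22.4%, the Basic plan 331/953 = 34.7% → the Basic plan
Referral: the annual plan 122/339 = 36.0%, the Basic plan 189/442 = 42.8% → the Basic plan
Paid: the annual plan 562/932 = 60.3%, the Basic plan 41/60 = 68.3% → the Basic plan
The Basic plan has the higher rate in all 4 groups.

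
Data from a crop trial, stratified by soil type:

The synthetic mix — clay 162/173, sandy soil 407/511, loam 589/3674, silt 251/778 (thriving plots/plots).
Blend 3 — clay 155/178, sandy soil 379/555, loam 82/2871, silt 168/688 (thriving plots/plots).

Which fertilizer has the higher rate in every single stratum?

Clay: the synthetic mix 162/173 = 93.6%, Blend 3 155/178 = 87.1% → the synthetic mix
Sandy soil: the synthetic mix 407/511 = 79.6%, Blend 3 379/555 = 68.3% → the synthetic mix
Loam: the synthetic mix 589/3674 = 16.0%, Blend 3 82/2871 = 2.9% → the synthetic mix
Silt: the synthetic mix 251/778 = 32.3%, Blend 3 168/688 = 24.4% → the synthetic mix
The synthetic mix has the higher rate in all 4 groups.

the synthetic mix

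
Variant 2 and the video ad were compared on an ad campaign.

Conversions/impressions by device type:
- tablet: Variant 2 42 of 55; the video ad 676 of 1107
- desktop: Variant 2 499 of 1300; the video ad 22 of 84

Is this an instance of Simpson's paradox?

Yes

Tablet: Variant 2 42/55 = 76.4%, the video ad 676/1107 = 61.1% → Variant 2
Desktop: Variant 2 499/1300 = 38.4%, the video ad 22/84 = 26.2% → Variant 2
Overall: Variant 2 541/1355 = 39.9%, the video ad 698/1191 = 58.6% → the video ad
Variant 2 wins each device group but the video ad wins overall — the comparison reverses. Variant 2's impressions skew toward desktop, which has a lower base rate.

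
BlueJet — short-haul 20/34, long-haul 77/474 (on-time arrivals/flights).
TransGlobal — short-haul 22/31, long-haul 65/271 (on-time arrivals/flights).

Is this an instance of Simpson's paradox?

No

Short-haul: BlueJet 20/34 = 58.8%, TransGlobal 22/31 = 71.0% → TransGlobal
Long-haul: BlueJet 77/474 = 16.2%, TransGlobal 65/271 = 24.0% → TransGlobal
Overall: BlueJet 97/508 = 19.1%, TransGlobal 87/302 = 28.8% → TransGlobal
TransGlobal wins overall and in every route group — no reversal.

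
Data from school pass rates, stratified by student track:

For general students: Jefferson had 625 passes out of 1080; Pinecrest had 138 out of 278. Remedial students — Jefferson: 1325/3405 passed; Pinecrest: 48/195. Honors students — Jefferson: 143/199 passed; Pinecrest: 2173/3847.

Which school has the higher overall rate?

Pinecrest

General: Jefferson 625/1080 = 57.9%, Pinecrest 138/278 = 49.6% → Jefferson
Remedial: Jefferson 1325/3405 = 38.9%, Pinecrest 48/195 = 24.6% → Jefferson
Honors: Jefferson 143/199 = 71.9%, Pinecrest 2173/3847 = 56.5% → Jefferson
Overall: Jefferson 2093/4684 = 44.7%, Pinecrest 2359/4320 = 54.6% → Pinecrest
(Jefferson wins every student group but Pinecrest wins overall — Jefferson's students skew toward the low-rate remedial group.)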